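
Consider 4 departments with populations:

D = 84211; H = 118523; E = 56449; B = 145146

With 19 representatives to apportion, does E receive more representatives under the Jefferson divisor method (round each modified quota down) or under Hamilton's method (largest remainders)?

Jefferson: D 4, H 6, E 2, B 7.
Hamilton: D 4, H 5, E 3, B 7.
E gets 2 under Jefferson and 3 under Hamilton.

Hamilton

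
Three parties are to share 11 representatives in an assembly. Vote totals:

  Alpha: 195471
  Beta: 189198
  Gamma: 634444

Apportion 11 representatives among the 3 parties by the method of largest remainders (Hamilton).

The standard divisor is 1019113/11 ≈ 92646.636.
Standard quotas: Alpha 2.1099, Beta 2.0421, Gamma 6.8480.
Lower quotas: Alpha 2, Beta 2, Gamma 6 (sum 10, leaving 1 seat).
Remainders in descending order: Gamma 0.8480, Alpha 0.1099, Beta 0.0421.
Largest remainder: Gamma receives the extra seat.

Alpha: 2, Beta: 2, Gamma: 7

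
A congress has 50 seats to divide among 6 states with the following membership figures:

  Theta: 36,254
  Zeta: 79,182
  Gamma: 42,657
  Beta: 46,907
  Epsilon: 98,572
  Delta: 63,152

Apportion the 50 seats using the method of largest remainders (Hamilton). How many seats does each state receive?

Theta=5, Zeta=11, Gamma=6, Beta=6, Epsilon=13, Delta=9

Standard divisor: 366724 ÷ 50 ≈ 7334.48.
Standard quotas: Theta 4.9430, Zeta 10.7959, Gamma 5.8160, Beta 6.3954, Epsilon 13.4395, Delta 8.6103.
Lower quotas: Theta 4, Zeta 10, Gamma 5, Beta 6, Epsilon 13, Delta 8 (sum 46, leaving 4 seats).
Remainders in descending order: Theta 0.9430, Gamma 0.8160, Zeta 0.7959, Delta 0.6103, Epsilon 0.4395, Beta 0.3954.
The surplus seats go to Theta, Gamma, Zeta, Delta.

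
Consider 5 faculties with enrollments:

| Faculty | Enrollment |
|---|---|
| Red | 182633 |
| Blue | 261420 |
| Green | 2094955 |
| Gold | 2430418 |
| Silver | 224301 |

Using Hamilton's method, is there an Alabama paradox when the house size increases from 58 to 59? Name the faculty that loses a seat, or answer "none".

At 58 seats: Red 2, Blue 3, Green 23, Gold 27, Silver 3.
At 59 seats: Red 2, Blue 3, Green 24, Gold 28, Silver 2.
Silver drops from 3 to 2.

Silver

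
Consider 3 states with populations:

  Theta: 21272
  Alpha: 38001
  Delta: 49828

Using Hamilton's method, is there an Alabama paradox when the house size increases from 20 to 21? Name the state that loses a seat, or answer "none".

none

At 20 seats: Theta 4, Alpha 7, Delta 9.
At 21 seats: Theta 4, Alpha 7, Delta 10.
No state's allocation decreased.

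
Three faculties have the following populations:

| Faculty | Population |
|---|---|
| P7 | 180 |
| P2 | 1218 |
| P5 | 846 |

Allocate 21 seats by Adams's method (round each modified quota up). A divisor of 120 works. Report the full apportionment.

P7=2, P2=11, P5=8

With modified divisor 120: modified quotas P7 1.500, P2 10.150, P5 7.050.
Rounding up: P7 2, P2 11, P5 8 (total 21).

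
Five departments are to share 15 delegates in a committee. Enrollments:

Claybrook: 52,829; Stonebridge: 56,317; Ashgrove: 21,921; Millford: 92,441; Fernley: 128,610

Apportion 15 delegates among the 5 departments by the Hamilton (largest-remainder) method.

Claybrook: 2, Stonebridge: 2, Ashgrove: 1, Millford: 4, Fernley: 6

The standard divisor is 352118/15 ≈ 23474.533.
Standard quotas: Claybrook 2.2505, Stonebridge 2.3991, Ashgrove 0.9338, Millford 3.9379, Fernley 5.4787.
Lower quotas: Claybrook 2, Stonebridge 2, Ashgrove 0, Millford 3, Fernley 5 (sum 12, leaving 3 seats).
Remainders in descending order: Millford 0.9379, Ashgrove 0.9338, Fernley 0.4787, Stonebridge 0.3991, Claybrook 0.2505.
The surplus seats go to Millford, Ashgrove, Fernley.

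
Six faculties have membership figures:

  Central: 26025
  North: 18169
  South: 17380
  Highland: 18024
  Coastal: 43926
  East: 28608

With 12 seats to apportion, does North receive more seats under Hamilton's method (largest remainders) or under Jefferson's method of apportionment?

Hamilton

Hamilton: Central 2, North 2, South 1, Highland 1, Coastal 4, East 2.
Jefferson: Central 2, North 1, South 1, Highland 1, Coastal 4, East 3.
North gets 2 under Hamilton and 1 under Jefferson.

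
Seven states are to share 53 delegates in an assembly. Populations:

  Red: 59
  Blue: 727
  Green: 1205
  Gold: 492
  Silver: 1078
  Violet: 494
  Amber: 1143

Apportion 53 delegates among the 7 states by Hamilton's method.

Red: 1, Blue: 7, Green: 12, Gold: 5, Silver: 11, Violet: 5, Amber: 12

The standard divisor is 5198/53 ≈ 98.075.
Standard quotas: Red 0.602, Blue 7.413, Green 12.286, Gold 5.017, Silver 10.992, Violet 5.037, Amber 11.654.
Lower quotas: Red 0, Blue 7, Green 12, Gold 5, Silver 10, Violet 5, Amber 11 (sum 50, leaving 3 seats).
Remainders in descending order: Silver 0.992, Amber 0.654, Red 0.602, Blue 0.413, Green 0.286, Violet 0.037, Gold 0.017.
The surplus seats go to Silver, Amber, Red.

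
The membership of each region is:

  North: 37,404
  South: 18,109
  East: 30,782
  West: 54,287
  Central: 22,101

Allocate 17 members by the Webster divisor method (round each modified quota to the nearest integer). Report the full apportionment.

North=4, South=2, East=3, West=6, Central=2

Standard divisor 162683/17 ≈ 9569.588; standard quotas: North 3.909, South 1.892, East 3.217, West 5.673, Central 2.310.
Rounding to the nearest integer gives North 4, South 2, East 3, West 6, Central 2 — total 17, matching the house size, so no adjustment is needed.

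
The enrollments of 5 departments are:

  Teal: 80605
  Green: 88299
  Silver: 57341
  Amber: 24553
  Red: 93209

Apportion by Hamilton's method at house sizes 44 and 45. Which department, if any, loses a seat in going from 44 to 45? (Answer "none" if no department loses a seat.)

Silver

At 44 seats: Teal 10, Green 11, Silver 8, Amber 3, Red 12.
At 45 seats: Teal 11, Green 12, Silver 7, Amber 3, Red 12.
Silver drops from 8 to 7.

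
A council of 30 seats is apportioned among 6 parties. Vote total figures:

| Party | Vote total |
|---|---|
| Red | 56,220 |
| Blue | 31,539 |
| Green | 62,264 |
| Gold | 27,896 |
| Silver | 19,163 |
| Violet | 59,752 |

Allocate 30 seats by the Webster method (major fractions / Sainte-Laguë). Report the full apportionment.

Red 7, Blue 4, Green 7, Gold 3, Silver 2, Violet 7

Standard divisor 256834/30 ≈ 8561.133; standard quotas: Red 6.567, Blue 3.684, Green 7.273, Gold 3.258, Silver 2.238, Violet 6.979.
Rounding to the nearest integer gives Red 7, Blue 4, Green 7, Gold 3, Silver 2, Violet 7 — total 30, matching the house size, so no adjustment is needed.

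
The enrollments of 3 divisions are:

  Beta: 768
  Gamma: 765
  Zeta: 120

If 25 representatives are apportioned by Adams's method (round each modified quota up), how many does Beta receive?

12

Standard divisor 1653/25 ≈ 66.12; standard quotas: Beta 11.615, Gamma 11.570, Zeta 1.815.
Rounding up gives 12, 12, 2 = 26 seats, so the divisor must be adjusted.
With modified divisor 69.68: modified quotas Beta 11.022, Gamma 10.979, Zeta 1.722.
Rounding up: Beta 12, Gamma 11, Zeta 2 (total 25).
Beta receives 12.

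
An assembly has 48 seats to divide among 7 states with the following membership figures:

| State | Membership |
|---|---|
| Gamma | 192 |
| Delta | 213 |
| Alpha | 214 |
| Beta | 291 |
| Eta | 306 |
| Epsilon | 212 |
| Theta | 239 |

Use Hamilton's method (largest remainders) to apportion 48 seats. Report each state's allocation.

Total 1667; standard divisor 1667/48 ≈ 34.729.
Standard quotas: Gamma 5.528, Delta 6.133, Alpha 6.162, Beta 8.379, Eta 8.811, Epsilon 6.104, Theta 6.882.
Lower quotas: Gamma 5, Delta 6, Alpha 6, Beta 8, Eta 8, Epsilon 6, Theta 6 (sum 45, leaving 3 seats).
Remainders in descending order: Theta 0.882, Eta 0.811, Gamma 0.528, Beta 0.379, Alpha 0.162, Delta 0.133, Epsilon 0.104.
The surplus seats go to Theta, Eta, Gamma.

Gamma 6; Delta 6; Alpha 6; Beta 8; Eta 9; Epsilon 6; Theta 7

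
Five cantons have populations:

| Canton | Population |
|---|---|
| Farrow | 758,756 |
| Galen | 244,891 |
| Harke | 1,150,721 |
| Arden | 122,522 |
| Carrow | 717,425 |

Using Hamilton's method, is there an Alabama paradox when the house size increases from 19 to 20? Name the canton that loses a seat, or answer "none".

Galen

At 19 seats: Farrow 5, Galen 2, Harke 7, Arden 1, Carrow 4.
At 20 seats: Farrow 5, Galen 1, Harke 8, Arden 1, Carrow 5.
Galen drops from 2 to 1.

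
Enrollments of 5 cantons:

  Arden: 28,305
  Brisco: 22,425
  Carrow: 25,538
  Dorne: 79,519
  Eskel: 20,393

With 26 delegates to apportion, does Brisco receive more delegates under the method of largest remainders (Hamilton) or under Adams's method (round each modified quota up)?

Adams

Hamilton: Arden 4, Brisco 3, Carrow 4, Dorne 12, Eskel 3.
Adams: Arden 4, Brisco 4, Carrow 4, Dorne 11, Eskel 3.
Brisco gets 3 under Hamilton and 4 under Adams.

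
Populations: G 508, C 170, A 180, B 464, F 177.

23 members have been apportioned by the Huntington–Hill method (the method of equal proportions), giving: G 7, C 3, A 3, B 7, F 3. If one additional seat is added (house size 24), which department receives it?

Priority for the next seat is population ÷ (√(s·(s+1))).
Priorities: G 67.884, C 49.075, A 51.962, B 62.005, F 51.095.
Highest priority: G.

G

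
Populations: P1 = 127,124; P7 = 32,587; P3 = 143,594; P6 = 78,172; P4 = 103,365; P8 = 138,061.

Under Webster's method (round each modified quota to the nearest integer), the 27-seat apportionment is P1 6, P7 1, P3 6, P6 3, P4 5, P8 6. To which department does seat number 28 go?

Priority for the next seat is population ÷ (current seats + 0.5).
Priorities: P1 19557.538, P7 21724.667, P3 22091.385, P6 22334.857, P4 18793.636, P8 21240.154.
Highest priority: P6.

P6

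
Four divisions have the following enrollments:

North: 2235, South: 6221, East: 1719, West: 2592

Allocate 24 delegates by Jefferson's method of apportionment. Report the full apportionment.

Standard divisor 12767/24 ≈ 531.958; standard quotas: North 4.201, South 11.695, East 3.231, West 4.873.
Rounding down gives 4, 11, 3, 4 = 22 seats, so the divisor must be adjusted.
With modified divisor 500: modified quotas North 4.470, South 12.442, East 3.438, West 5.184.
Rounding down: North 4, South 12, East 3, West 5 (total 24).

North 4, South 12, East 3, West 5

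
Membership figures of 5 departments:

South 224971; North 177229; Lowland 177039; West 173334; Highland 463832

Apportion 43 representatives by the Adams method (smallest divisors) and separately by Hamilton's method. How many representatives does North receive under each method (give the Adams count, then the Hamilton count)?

7 and 6

Adams: South 8, North 7, Lowland 6, West 6, Highland 16.
Hamilton: South 8, North 6, Lowland 6, West 6, Highland 17.
North gets 7 under Adams and 6 under Hamilton.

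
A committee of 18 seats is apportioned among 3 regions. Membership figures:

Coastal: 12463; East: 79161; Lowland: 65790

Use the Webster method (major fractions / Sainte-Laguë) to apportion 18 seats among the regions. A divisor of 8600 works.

With modified divisor 8600: modified quotas Coastal 1.449, East 9.205, Lowland 7.650.
Rounding to the nearest integer: Coastal 1, East 9, Lowland 8 (total 18).

Coastal=1; East=9; Lowland=8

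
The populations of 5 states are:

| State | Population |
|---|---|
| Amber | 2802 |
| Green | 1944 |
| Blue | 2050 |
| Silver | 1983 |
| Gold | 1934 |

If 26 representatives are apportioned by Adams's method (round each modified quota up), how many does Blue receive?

Standard divisor 10713/26 ≈ 412.038; standard quotas: Amber 6.800, Green 4.718, Blue 4.975, Silver 4.813, Gold 4.694.
Rounding up gives 7, 5, 5, 5, 5 = 27 seats, so the divisor must be adjusted.
With modified divisor 480: modified quotas Amber 5.838, Green 4.050, Blue 4.271, Silver 4.131, Gold 4.029.
Rounding up: Amber 6, Green 5, Blue 5, Silver 5, Gold 5 (total 26).
Blue receives 5.

5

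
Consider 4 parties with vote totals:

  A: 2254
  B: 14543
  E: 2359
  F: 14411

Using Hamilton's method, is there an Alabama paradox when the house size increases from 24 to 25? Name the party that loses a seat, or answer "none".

At 24 seats: A 2, B 10, E 2, F 10.
At 25 seats: A 1, B 11, E 2, F 11.
A drops from 2 to 1.

A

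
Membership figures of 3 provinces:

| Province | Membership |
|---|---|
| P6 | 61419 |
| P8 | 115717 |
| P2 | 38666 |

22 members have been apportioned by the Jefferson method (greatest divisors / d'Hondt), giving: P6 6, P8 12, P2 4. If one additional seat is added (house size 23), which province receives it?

P8

Priority for the next seat is population ÷ (current seats + 1).
Priorities: P6 8774.143, P8 8901.308, P2 7733.200.
Highest priority: P8.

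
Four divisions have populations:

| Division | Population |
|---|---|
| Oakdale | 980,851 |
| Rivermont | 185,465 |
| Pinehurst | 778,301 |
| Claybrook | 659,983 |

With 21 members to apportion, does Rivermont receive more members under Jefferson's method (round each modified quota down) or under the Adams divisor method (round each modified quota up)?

Adams

Jefferson: Oakdale 8, Rivermont 1, Pinehurst 7, Claybrook 5.
Adams: Oakdale 8, Rivermont 2, Pinehurst 6, Claybrook 5.
Rivermont gets 1 under Jefferson and 2 under Adams.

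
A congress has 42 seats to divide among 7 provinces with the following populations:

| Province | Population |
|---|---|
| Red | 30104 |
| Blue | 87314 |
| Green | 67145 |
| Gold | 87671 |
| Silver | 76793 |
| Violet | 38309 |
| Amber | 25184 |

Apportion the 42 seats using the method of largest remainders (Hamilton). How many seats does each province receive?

Red: 3, Blue: 9, Green: 7, Gold: 9, Silver: 8, Violet: 4, Amber: 2

The standard divisor is 412520/42 ≈ 9821.905.
Standard quotas: Red 3.0650, Blue 8.8897, Green 6.8363, Gold 8.9261, Silver 7.8185, Violet 3.9004, Amber 2.5641.
Lower quotas: Red 3, Blue 8, Green 6, Gold 8, Silver 7, Violet 3, Amber 2 (sum 37, leaving 5 seats).
Remainders in descending order: Gold 0.9261, Violet 0.9004, Blue 0.8897, Green 0.8363, Silver 0.8185, Amber 0.5641, Red 0.0650.
Largest remainders: Gold, Violet, Blue, Green, Silver receive the extra seats.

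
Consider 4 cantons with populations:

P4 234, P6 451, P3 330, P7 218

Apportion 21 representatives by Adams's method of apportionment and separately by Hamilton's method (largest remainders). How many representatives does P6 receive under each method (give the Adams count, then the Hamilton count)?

Adams: P4 4, P6 7, P3 6, P7 4.
Hamilton: P4 4, P6 8, P3 5, P7 4.
P6 gets 7 under Adams and 8 under Hamilton.

7 and 8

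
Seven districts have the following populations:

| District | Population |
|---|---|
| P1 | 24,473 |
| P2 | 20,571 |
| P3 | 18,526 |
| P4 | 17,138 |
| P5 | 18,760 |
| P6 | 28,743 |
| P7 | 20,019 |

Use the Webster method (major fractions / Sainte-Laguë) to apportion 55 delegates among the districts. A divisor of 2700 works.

P1: 9, P2: 8, P3: 7, P4: 6, P5: 7, P6: 11, P7: 7

With modified divisor 2700: modified quotas P1 9.064, P2 7.619, P3 6.861, P4 6.347, P5 6.948, P6 10.646, P7 7.414.
Rounding to the nearest integer: P1 9, P2 8, P3 7, P4 6, P5 7, P6 11, P7 7 (total 55).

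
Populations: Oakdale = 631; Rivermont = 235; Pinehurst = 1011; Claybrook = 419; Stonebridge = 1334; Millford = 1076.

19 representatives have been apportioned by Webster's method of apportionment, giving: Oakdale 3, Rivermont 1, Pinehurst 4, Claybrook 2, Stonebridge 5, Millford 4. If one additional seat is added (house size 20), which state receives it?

Stonebridge

Priority for the next seat is population ÷ (current seats + 0.5).
Priorities: Oakdale 180.286, Rivermont 156.667, Pinehurst 224.667, Claybrook 167.600, Stonebridge 242.545, Millford 239.111.
Highest priority: Stonebridge.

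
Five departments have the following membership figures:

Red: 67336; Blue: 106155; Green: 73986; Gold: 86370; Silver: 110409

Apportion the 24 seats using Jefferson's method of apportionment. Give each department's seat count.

Red: 3, Blue: 6, Green: 4, Gold: 5, Silver: 6

Standard divisor 444256/24 ≈ 18510.667; standard quotas: Red 3.638, Blue 5.735, Green 3.997, Gold 4.666, Silver 5.965.
Rounding down gives 3, 5, 3, 4, 5 = 20 seats, so the divisor must be adjusted.
With modified divisor 17100: modified quotas Red 3.938, Blue 6.208, Green 4.327, Gold 5.051, Silver 6.457.
Rounding down: Red 3, Blue 6, Green 4, Gold 5, Silver 6 (total 24).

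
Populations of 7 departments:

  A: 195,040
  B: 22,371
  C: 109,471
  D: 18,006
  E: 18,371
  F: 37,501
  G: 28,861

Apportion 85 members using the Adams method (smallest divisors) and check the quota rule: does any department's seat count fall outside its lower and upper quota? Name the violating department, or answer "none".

Standard quotas: A 38.588, B 4.426, C 21.659, D 3.562, E 3.635, F 7.420, G 5.710.
Adams allocation: A 37, B 5, C 21, D 4, E 4, F 8, G 6.
A has quota 38.588 (lower 38, upper 39) but receives 37 — outside the quota interval.

A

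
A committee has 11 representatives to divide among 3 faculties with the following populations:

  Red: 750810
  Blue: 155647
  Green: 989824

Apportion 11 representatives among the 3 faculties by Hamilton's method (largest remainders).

Standard divisor: 1896281 ÷ 11 ≈ 172389.182.
Standard quotas: Red 4.3553, Blue 0.9029, Green 5.7418.
Lower quotas: Red 4, Blue 0, Green 5 (sum 9, leaving 2 seats).
Remainders in descending order: Blue 0.9029, Green 0.7418, Red 0.3553.
Largest remainders: Blue, Green receive the extra seats.

Red=4, Blue=1, Green=6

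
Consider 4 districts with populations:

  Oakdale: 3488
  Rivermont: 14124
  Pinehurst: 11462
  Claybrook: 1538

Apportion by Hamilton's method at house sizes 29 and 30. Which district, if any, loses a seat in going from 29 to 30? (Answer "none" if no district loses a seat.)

At 29 seats: Oakdale 3, Rivermont 13, Pinehurst 11, Claybrook 2.
At 30 seats: Oakdale 3, Rivermont 14, Pinehurst 11, Claybrook 2.
No district's allocation decreased.

none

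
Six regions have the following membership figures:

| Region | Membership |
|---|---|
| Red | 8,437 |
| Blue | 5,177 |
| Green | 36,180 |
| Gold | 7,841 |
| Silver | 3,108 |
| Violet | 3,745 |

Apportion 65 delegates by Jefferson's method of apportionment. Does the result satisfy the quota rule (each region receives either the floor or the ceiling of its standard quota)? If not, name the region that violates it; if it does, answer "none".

Standard quotas: Red 8.504, Blue 5.218, Green 36.467, Gold 7.903, Silver 3.133, Violet 3.775.
Jefferson allocation: Red 8, Blue 5, Green 38, Gold 8, Silver 3, Violet 3.
Green has quota 36.467 (lower 36, upper 37) but receives 38 — outside the quota interval.

Green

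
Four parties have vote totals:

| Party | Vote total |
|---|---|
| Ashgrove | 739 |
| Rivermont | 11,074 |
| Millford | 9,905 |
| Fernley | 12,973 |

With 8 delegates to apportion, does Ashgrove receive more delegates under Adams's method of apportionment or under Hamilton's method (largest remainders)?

Adams

Adams: Ashgrove 1, Rivermont 2, Millford 2, Fernley 3.
Hamilton: Ashgrove 0, Rivermont 3, Millford 2, Fernley 3.
Ashgrove gets 1 under Adams and 0 under Hamilton.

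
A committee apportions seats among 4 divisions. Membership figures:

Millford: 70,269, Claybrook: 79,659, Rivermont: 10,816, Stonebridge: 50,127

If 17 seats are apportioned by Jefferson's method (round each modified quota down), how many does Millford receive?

Standard divisor 210871/17 ≈ 12404.176; standard quotas: Millford 5.665, Claybrook 6.422, Rivermont 0.872, Stonebridge 4.041.
Rounding down gives 5, 6, 0, 4 = 15 seats, so the divisor must be adjusted.
With modified divisor 11100: modified quotas Millford 6.331, Claybrook 7.176, Rivermont 0.974, Stonebridge 4.516.
Rounding down: Millford 6, Claybrook 7, Rivermont 0, Stonebridge 4 (total 17).
Millford receives 6.

6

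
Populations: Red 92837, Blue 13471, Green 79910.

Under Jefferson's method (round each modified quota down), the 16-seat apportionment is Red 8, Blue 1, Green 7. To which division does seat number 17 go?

Red

Priority for the next seat is population ÷ (current seats + 1).
Priorities: Red 10315.222, Blue 6735.500, Green 9988.750.
Highest priority: Red.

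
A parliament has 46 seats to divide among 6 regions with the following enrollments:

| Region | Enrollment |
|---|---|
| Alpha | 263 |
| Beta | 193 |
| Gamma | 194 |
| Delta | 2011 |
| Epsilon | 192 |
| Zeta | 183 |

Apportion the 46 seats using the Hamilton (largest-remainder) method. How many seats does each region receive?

The standard divisor is 3036/46 = 66.
Standard quotas: Alpha 3.985, Beta 2.924, Gamma 2.939, Delta 30.470, Epsilon 2.909, Zeta 2.773.
Lower quotas: Alpha 3, Beta 2, Gamma 2, Delta 30, Epsilon 2, Zeta 2 (sum 41, leaving 5 seats).
Remainders in descending order: Alpha 0.985, Gamma 0.939, Beta 0.924, Epsilon 0.909, Zeta 0.773, Delta 0.470.
Largest remainders: Alpha, Gamma, Beta, Epsilon, Zeta receive the extra seats.

Alpha=4, Beta=3, Gamma=3, Delta=30, Epsilon=3, Zeta=3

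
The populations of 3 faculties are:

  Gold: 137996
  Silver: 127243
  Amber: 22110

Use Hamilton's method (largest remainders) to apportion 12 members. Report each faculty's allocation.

The standard divisor is 287349/12 ≈ 23945.75.
Standard quotas: Gold 5.7629, Silver 5.3138, Amber 0.9233.
Lower quotas: Gold 5, Silver 5, Amber 0 (sum 10, leaving 2 seats).
Remainders in descending order: Amber 0.9233, Gold 0.7629, Silver 0.3138.
Largest remainders: Amber, Gold receive the extra seats.

Gold 6; Silver 5; Amber 1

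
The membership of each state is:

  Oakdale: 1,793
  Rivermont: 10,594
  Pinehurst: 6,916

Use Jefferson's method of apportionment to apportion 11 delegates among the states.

Standard divisor 19303/11 ≈ 1754.818; standard quotas: Oakdale 1.022, Rivermont 6.037, Pinehurst 3.941.
Rounding down gives 1, 6, 3 = 10 seats, so the divisor must be adjusted.
With modified divisor 1600: modified quotas Oakdale 1.121, Rivermont 6.621, Pinehurst 4.322.
Rounding down: Oakdale 1, Rivermont 6, Pinehurst 4 (total 11).

Oakdale: 1, Rivermont: 6, Pinehurst: 4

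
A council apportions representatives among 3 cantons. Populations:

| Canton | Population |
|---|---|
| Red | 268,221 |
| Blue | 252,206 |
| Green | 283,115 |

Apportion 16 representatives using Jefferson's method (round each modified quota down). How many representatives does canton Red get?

Standard divisor 803542/16 ≈ 50221.375; standard quotas: Red 5.341, Blue 5.022, Green 5.637.
Rounding down gives 5, 5, 5 = 15 seats, so the divisor must be adjusted.
With modified divisor 45900: modified quotas Red 5.844, Blue 5.495, Green 6.168.
Rounding down: Red 5, Blue 5, Green 6 (total 16).
Red receives 5.

5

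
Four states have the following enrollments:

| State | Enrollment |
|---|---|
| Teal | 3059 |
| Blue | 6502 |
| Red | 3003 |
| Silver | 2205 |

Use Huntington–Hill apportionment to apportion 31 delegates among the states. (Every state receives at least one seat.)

Teal: 6; Blue: 14; Red: 6; Silver: 5

With divisor 477: modified quotas Teal 6.413, Blue 13.631, Red 6.296, Silver 4.623.
Geometric-mean thresholds: Teal √(6·7)=6.481, Blue √(13·14)=13.491, Red √(6·7)=6.481, Silver √(4·5)=4.472.
Each quota rounded against its threshold gives Teal 6, Blue 14, Red 6, Silver 5 (total 31).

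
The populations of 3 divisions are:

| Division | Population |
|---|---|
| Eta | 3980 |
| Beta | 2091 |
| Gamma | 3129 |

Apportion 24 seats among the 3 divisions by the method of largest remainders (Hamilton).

Eta=10, Beta=6, Gamma=8

The standard divisor is 9200/24 ≈ 383.333.
Standard quotas: Eta 10.383, Beta 5.455, Gamma 8.163.
Lower quotas: Eta 10, Beta 5, Gamma 8 (sum 23, leaving 1 seat).
Remainders in descending order: Beta 0.455, Eta 0.383, Gamma 0.163.
Largest remainder: Beta receives the extra seat.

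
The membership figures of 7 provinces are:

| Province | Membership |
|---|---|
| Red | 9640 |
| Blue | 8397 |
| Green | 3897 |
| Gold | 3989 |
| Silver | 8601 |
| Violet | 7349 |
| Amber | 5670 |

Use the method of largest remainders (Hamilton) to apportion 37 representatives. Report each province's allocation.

Total 47543; standard divisor 47543/37 ≈ 1284.946.
Standard quotas: Red 7.5023, Blue 6.5349, Green 3.0328, Gold 3.1044, Silver 6.6937, Violet 5.7193, Amber 4.4126.
Lower quotas: Red 7, Blue 6, Green 3, Gold 3, Silver 6, Violet 5, Amber 4 (sum 34, leaving 3 seats).
Remainders in descending order: Violet 0.7193, Silver 0.6937, Blue 0.5349, Red 0.5023, Amber 0.4126, Gold 0.1044, Green 0.0328.
Largest remainders: Violet, Silver, Blue receive the extra seats.

Red 7; Blue 7; Green 3; Gold 3; Silver 7; Violet 6; Amber 4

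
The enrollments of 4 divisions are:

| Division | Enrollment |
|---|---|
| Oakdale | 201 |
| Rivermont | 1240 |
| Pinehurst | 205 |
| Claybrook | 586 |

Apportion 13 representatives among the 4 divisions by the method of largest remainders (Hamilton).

Oakdale=1; Rivermont=7; Pinehurst=1; Claybrook=4

Total 2232; standard divisor 2232/13 ≈ 171.692.
Standard quotas: Oakdale 1.171, Rivermont 7.222, Pinehurst 1.194, Claybrook 3.413.
Lower quotas: Oakdale 1, Rivermont 7, Pinehurst 1, Claybrook 3 (sum 12, leaving 1 seat).
Remainders in descending order: Claybrook 0.413, Rivermont 0.222, Pinehurst 0.194, Oakdale 0.171.
The surplus seat goes to Claybrook.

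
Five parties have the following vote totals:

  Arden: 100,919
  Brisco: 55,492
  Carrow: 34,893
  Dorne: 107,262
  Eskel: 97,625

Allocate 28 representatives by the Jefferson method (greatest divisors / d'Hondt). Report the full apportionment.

Arden=7, Brisco=4, Carrow=2, Dorne=8, Eskel=7

Standard divisor 396191/28 ≈ 14149.679; standard quotas: Arden 7.132, Brisco 3.922, Carrow 2.466, Dorne 7.581, Eskel 6.899.
Rounding down gives 7, 3, 2, 7, 6 = 25 seats, so the divisor must be adjusted.
With modified divisor 13000: modified quotas Arden 7.763, Brisco 4.269, Carrow 2.684, Dorne 8.251, Eskel 7.510.
Rounding down: Arden 7, Brisco 4, Carrow 2, Dorne 8, Eskel 7 (total 28).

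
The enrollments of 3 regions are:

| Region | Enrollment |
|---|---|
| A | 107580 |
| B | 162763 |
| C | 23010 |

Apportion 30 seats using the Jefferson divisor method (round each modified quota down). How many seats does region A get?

Standard divisor 293353/30 ≈ 9778.433; standard quotas: A 11.002, B 16.645, C 2.353.
Rounding down gives 11, 16, 2 = 29 seats, so the divisor must be adjusted.
With modified divisor 9300: modified quotas A 11.568, B 17.501, C 2.474.
Rounding down: A 11, B 17, C 2 (total 30).
A receives 11.

11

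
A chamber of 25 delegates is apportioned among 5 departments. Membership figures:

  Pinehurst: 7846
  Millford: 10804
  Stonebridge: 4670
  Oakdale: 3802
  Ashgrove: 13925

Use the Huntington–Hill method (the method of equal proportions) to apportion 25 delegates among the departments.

Pinehurst=5, Millford=7, Stonebridge=3, Oakdale=2, Ashgrove=8

With divisor 1654: modified quotas Pinehurst 4.744, Millford 6.532, Stonebridge 2.823, Oakdale 2.299, Ashgrove 8.419.
Geometric-mean thresholds: Pinehurst √(4·5)=4.472, Millford √(6·7)=6.481, Stonebridge √(2·3)=2.449, Oakdale √(2·3)=2.449, Ashgrove √(8·9)=8.485.
Each quota rounded against its threshold gives Pinehurst 5, Millford 7, Stonebridge 3, Oakdale 2, Ashgrove 8 (total 25).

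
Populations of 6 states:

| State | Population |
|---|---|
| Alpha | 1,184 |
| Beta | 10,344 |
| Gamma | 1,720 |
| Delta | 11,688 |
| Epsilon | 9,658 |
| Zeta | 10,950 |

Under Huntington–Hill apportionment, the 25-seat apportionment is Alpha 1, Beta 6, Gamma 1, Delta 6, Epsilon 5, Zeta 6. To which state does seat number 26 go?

Delta

Priority for the next seat is population ÷ (√(s·(s+1))).
Priorities: Alpha 837.214, Beta 1596.114, Gamma 1216.224, Delta 1803.498, Epsilon 1763.301, Zeta 1689.622.
Highest priority: Delta.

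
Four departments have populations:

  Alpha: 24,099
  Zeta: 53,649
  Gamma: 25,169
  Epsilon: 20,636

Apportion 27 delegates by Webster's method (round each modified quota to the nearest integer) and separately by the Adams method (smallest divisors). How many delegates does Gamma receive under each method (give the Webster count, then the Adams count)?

Webster: Alpha 5, Zeta 12, Gamma 5, Epsilon 5.
Adams: Alpha 5, Zeta 11, Gamma 6, Epsilon 5.
Gamma gets 5 under Webster and 6 under Adams.

5 and 6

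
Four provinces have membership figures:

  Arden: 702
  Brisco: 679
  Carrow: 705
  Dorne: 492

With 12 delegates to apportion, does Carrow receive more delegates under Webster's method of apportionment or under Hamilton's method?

Webster: Arden 3, Brisco 3, Carrow 4, Dorne 2.
Hamilton: Arden 3, Brisco 3, Carrow 3, Dorne 3.
Carrow gets 4 under Webster and 3 under Hamilton.

Webster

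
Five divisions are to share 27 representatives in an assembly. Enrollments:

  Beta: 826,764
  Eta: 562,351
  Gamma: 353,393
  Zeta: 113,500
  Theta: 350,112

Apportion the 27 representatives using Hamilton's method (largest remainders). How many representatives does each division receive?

Beta 10, Eta 7, Gamma 4, Zeta 2, Theta 4

The standard divisor is 2206120/27 ≈ 81708.148.
Standard quotas: Beta 10.1185, Eta 6.8824, Gamma 4.3251, Zeta 1.3891, Theta 4.2849.
Lower quotas: Beta 10, Eta 6, Gamma 4, Zeta 1, Theta 4 (sum 25, leaving 2 seats).
Remainders in descending order: Eta 0.8824, Zeta 0.3891, Gamma 0.3251, Theta 0.2849, Beta 0.1185.
The surplus seats go to Eta, Zeta.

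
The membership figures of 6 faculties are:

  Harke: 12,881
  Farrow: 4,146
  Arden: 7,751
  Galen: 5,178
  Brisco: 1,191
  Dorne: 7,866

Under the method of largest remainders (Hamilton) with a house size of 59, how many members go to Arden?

Standard divisor: 39013 ÷ 59 ≈ 661.237.
Standard quotas: Harke 19.4801, Farrow 6.2701, Arden 11.7220, Galen 7.8308, Brisco 1.8012, Dorne 11.8959.
Lower quotas: Harke 19, Farrow 6, Arden 11, Galen 7, Brisco 1, Dorne 11 (sum 55, leaving 4 seats).
Remainders in descending order: Dorne 0.8959, Galen 0.8308, Brisco 0.8012, Arden 0.7220, Harke 0.4801, Farrow 0.2701.
Largest remainders: Dorne, Galen, Brisco, Arden receive the extra seats.
Arden receives 12.

12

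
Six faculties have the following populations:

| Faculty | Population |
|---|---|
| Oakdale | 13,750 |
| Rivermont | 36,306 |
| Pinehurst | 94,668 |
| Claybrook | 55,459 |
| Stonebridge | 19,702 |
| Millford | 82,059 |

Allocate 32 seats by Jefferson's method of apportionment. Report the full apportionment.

Standard divisor 301944/32 ≈ 9435.75; standard quotas: Oakdale 1.457, Rivermont 3.848, Pinehurst 10.033, Claybrook 5.878, Stonebridge 2.088, Millford 8.697.
Rounding down gives 1, 3, 10, 5, 2, 8 = 29 seats, so the divisor must be adjusted.
With modified divisor 8800: modified quotas Oakdale 1.562, Rivermont 4.126, Pinehurst 10.758, Claybrook 6.302, Stonebridge 2.239, Millford 9.325.
Rounding down: Oakdale 1, Rivermont 4, Pinehurst 10, Claybrook 6, Stonebridge 2, Millford 9 (total 32).

Oakdale=1, Rivermont=4, Pinehurst=10, Claybrook=6, Stonebridge=2, Millford=9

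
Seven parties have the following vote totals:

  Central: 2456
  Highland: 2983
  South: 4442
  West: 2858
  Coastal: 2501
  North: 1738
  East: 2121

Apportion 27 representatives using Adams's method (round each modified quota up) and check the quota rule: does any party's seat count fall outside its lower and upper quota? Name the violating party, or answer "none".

none

Standard quotas: Central 3.472, Highland 4.217, South 6.280, West 4.040, Coastal 3.536, North 2.457, East 2.998.
Adams allocation: Central 3, Highland 4, South 6, West 4, Coastal 4, North 3, East 3.
Every allocation lies between the lower and upper quota.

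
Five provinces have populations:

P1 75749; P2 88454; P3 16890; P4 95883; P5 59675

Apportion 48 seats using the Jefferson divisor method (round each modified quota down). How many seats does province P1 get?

11

Standard divisor 336651/48 ≈ 7013.562; standard quotas: P1 10.800, P2 12.612, P3 2.408, P4 13.671, P5 8.509.
Rounding down gives 10, 12, 2, 13, 8 = 45 seats, so the divisor must be adjusted.
With modified divisor 6700: modified quotas P1 11.306, P2 13.202, P3 2.521, P4 14.311, P5 8.907.
Rounding down: P1 11, P2 13, P3 2, P4 14, P5 8 (total 48).
P1 receives 11.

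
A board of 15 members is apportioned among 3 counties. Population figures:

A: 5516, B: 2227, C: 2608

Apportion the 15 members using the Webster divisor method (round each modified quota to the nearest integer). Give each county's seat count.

A 8; B 3; C 4

Standard divisor 10351/15 ≈ 690.067; standard quotas: A 7.993, B 3.227, C 3.779.
Rounding to the nearest integer gives A 8, B 3, C 4 — total 15, matching the house size, so no adjustment is needed.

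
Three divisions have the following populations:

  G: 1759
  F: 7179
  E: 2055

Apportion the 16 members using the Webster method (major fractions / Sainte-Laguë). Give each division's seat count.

G 3, F 10, E 3

Standard divisor 10993/16 ≈ 687.062; standard quotas: G 2.560, F 10.449, E 2.991.
Rounding to the nearest integer gives G 3, F 10, E 3 — total 16, matching the house size, so no adjustment is needed.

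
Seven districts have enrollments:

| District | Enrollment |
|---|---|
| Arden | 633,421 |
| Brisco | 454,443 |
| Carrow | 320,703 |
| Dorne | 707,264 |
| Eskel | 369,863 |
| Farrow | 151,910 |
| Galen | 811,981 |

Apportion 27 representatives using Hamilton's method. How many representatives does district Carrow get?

2

Total 3449585; standard divisor 3449585/27 ≈ 127762.407.
Standard quotas: Arden 4.9578, Brisco 3.5569, Carrow 2.5102, Dorne 5.5358, Eskel 2.8949, Farrow 1.1890, Galen 6.3554.
Lower quotas: Arden 4, Brisco 3, Carrow 2, Dorne 5, Eskel 2, Farrow 1, Galen 6 (sum 23, leaving 4 seats).
Remainders in descending order: Arden 0.9578, Eskel 0.8949, Brisco 0.5569, Dorne 0.5358, Carrow 0.5102, Galen 0.3554, Farrow 0.1890.
Largest remainders: Arden, Eskel, Brisco, Dorne receive the extra seats.
Carrow receives 2.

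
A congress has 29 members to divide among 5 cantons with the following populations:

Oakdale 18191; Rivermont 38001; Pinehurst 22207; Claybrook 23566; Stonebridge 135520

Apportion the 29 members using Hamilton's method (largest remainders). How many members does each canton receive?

Oakdale 2, Rivermont 5, Pinehurst 3, Claybrook 3, Stonebridge 16

Total 237485; standard divisor 237485/29 ≈ 8189.138.
Standard quotas: Oakdale 2.2214, Rivermont 4.6404, Pinehurst 2.7118, Claybrook 2.8777, Stonebridge 16.5488.
Lower quotas: Oakdale 2, Rivermont 4, Pinehurst 2, Claybrook 2, Stonebridge 16 (sum 26, leaving 3 seats).
Remainders in descending order: Claybrook 0.8777, Pinehurst 0.7118, Rivermont 0.6404, Stonebridge 0.5488, Oakdale 0.2214.
The surplus seats go to Claybrook, Pinehurst, Rivermont.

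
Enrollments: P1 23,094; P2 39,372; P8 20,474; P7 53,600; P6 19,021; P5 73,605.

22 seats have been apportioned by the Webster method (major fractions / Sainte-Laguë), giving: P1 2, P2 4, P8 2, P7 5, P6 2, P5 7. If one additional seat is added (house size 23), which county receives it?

P5

Priority for the next seat is population ÷ (current seats + 0.5).
Priorities: P1 9237.600, P2 8749.333, P8 8189.600, P7 9745.455, P6 7608.400, P5 9814.000.
Highest priority: P5.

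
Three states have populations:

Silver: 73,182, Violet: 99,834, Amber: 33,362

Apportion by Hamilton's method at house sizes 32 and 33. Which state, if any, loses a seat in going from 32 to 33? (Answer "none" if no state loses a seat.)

none

At 32 seats: Silver 11, Violet 16, Amber 5.
At 33 seats: Silver 12, Violet 16, Amber 5.
No state's allocation decreased.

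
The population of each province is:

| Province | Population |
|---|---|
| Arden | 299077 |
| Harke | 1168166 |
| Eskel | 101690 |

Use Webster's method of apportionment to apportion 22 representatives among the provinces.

Standard divisor 1568933/22 ≈ 71315.136; standard quotas: Arden 4.194, Harke 16.380, Eskel 1.426.
Rounding to the nearest integer gives 4, 16, 1 = 21 seats, so the divisor must be adjusted.
With modified divisor 69300: modified quotas Arden 4.316, Harke 16.857, Eskel 1.467.
Rounding to the nearest integer: Arden 4, Harke 17, Eskel 1 (total 22).

Arden=4; Harke=17; Eskel=1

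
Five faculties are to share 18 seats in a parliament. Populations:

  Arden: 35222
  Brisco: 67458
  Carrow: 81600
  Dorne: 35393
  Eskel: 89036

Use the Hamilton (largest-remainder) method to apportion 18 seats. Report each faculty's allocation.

Total 308709; standard divisor 308709/18 ≈ 17150.5.
Standard quotas: Arden 2.0537, Brisco 3.9333, Carrow 4.7579, Dorne 2.0637, Eskel 5.1915.
Lower quotas: Arden 2, Brisco 3, Carrow 4, Dorne 2, Eskel 5 (sum 16, leaving 2 seats).
Remainders in descending order: Brisco 0.9333, Carrow 0.7579, Eskel 0.1915, Dorne 0.0637, Arden 0.0537.
Largest remainders: Brisco, Carrow receive the extra seats.

Arden=2; Brisco=4; Carrow=5; Dorne=2; Eskel=5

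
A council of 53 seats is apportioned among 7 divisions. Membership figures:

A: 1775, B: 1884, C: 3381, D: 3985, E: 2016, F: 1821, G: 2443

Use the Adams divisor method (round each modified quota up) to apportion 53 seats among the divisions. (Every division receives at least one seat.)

A=6, B=6, C=10, D=12, E=6, F=6, G=7

Standard divisor 17305/53 ≈ 326.509; standard quotas: A 5.436, B 5.770, C 10.355, D 12.205, E 6.174, F 5.577, G 7.482.
Rounding up gives 6, 6, 11, 13, 7, 6, 8 = 57 seats, so the divisor must be adjusted.
With modified divisor 352: modified quotas A 5.043, B 5.352, C 9.605, D 11.321, E 5.727, F 5.173, G 6.940.
Rounding up: A 6, B 6, C 10, D 12, E 6, F 6, G 7 (total 53).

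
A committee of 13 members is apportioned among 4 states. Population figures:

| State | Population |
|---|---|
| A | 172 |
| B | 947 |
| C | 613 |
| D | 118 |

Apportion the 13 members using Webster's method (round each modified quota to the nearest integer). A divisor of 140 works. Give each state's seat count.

A: 1, B: 7, C: 4, D: 1

With modified divisor 140: modified quotas A 1.229, B 6.764, C 4.379, D 0.843.
Rounding to the nearest integer: A 1, B 7, C 4, D 1 (total 13).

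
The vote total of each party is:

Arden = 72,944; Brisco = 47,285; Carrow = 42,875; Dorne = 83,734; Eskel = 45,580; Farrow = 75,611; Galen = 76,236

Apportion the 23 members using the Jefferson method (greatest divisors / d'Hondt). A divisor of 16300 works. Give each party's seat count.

With modified divisor 16300: modified quotas Arden 4.475, Brisco 2.901, Carrow 2.630, Dorne 5.137, Eskel 2.796, Farrow 4.639, Galen 4.677.
Rounding down: Arden 4, Brisco 2, Carrow 2, Dorne 5, Eskel 2, Farrow 4, Galen 4 (total 23).

Arden=4, Brisco=2, Carrow=2, Dorne=5, Eskel=2, Farrow=4, Galen=4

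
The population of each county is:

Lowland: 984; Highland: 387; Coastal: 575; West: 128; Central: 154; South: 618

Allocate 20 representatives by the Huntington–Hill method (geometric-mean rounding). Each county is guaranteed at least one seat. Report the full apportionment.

Lowland 7, Highland 3, Coastal 4, West 1, Central 1, South 4

With divisor 145: modified quotas Lowland 6.786, Highland 2.669, Coastal 3.966, West 0.883, Central 1.062, South 4.262.
Geometric-mean thresholds: Lowland √(6·7)=6.481, Highland √(2·3)=2.449, Coastal √(3·4)=3.464, West (min 1), Central √(1·2)=1.414, South √(4·5)=4.472.
Each quota rounded against its threshold gives Lowland 7, Highland 3, Coastal 4, West 1, Central 1, South 4 (total 20).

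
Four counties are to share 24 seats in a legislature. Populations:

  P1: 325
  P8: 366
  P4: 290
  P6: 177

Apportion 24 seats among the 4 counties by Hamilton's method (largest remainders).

Total 1158; standard divisor 1158/24 ≈ 48.25.
Standard quotas: P1 6.736, P8 7.585, P4 6.010, P6 3.668.
Lower quotas: P1 6, P8 7, P4 6, P6 3 (sum 22, leaving 2 seats).
Remainders in descending order: P1 0.736, P6 0.668, P8 0.585, P4 0.010.
The surplus seats go to P1, P6.

P1: 7, P8: 7, P4: 6, P6: 4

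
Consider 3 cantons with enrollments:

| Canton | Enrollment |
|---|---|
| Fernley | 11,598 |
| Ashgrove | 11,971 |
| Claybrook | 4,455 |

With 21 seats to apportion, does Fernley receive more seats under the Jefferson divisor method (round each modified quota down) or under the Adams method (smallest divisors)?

Jefferson

Jefferson: Fernley 9, Ashgrove 9, Claybrook 3.
Adams: Fernley 8, Ashgrove 9, Claybrook 4.
Fernley gets 9 under Jefferson and 8 under Adams.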